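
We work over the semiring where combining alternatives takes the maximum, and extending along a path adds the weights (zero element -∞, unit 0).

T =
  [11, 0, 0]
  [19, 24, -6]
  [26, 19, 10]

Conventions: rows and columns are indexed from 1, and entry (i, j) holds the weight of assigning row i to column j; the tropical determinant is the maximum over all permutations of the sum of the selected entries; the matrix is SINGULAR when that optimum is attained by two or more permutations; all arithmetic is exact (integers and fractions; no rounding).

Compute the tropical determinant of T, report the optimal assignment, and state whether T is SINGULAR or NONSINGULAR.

σ = (1, 2, 3): 11 + 24 + 10 = 45
σ = (1, 3, 2): 11 + (-6) + 19 = 24
σ = (2, 1, 3): 0 + 19 + 10 = 29
σ = (2, 3, 1): 0 + (-6) + 26 = 20
σ = (3, 1, 2): 0 + 19 + 19 = 38
σ = (3, 2, 1): 0 + 24 + 26 = 50
Optimal value attained by: σ = (3, 2, 1).
Answer: det⊕(T) = 50; verdict: NONSINGULAR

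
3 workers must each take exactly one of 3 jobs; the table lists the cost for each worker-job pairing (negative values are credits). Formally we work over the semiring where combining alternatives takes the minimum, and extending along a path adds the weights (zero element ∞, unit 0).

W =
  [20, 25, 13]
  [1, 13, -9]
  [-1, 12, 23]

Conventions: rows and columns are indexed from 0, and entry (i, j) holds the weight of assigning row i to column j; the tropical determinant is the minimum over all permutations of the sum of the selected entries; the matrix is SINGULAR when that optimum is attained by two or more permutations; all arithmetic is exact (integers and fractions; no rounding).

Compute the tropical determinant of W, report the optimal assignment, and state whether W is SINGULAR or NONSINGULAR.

σ = (0, 1, 2): 20 + 13 + 23 = 56
σ = (0, 2, 1): 20 + (-9) + 12 = 23
σ = (1, 0, 2): 25 + 1 + 23 = 49
σ = (1, 2, 0): 25 + (-9) + (-1) = 15
σ = (2, 0, 1): 13 + 1 + 12 = 26
σ = (2, 1, 0): 13 + 13 + (-1) = 25
Optimal value attained by: σ = (1, 2, 0).
Answer: det⊕(W) = 15; verdict: NONSINGULAR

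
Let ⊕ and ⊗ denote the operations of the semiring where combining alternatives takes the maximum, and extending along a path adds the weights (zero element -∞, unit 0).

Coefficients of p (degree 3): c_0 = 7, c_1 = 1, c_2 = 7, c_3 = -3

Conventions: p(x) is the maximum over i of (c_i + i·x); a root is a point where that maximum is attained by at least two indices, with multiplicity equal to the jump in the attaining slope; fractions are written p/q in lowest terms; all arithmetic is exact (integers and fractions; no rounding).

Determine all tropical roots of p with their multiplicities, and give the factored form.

hull edge (i=0, c=7) to (i=2, c=7): slope 0, span 2
hull edge (i=2, c=7) to (i=3, c=-3): slope -10, span 1
Factored form: p(x) = -3 ⊗ (x ⊕ 0) ⊗ (x ⊕ 0) ⊗ (x ⊕ 10)
Answer: roots = 0 (mult 2), 10 (mult 1)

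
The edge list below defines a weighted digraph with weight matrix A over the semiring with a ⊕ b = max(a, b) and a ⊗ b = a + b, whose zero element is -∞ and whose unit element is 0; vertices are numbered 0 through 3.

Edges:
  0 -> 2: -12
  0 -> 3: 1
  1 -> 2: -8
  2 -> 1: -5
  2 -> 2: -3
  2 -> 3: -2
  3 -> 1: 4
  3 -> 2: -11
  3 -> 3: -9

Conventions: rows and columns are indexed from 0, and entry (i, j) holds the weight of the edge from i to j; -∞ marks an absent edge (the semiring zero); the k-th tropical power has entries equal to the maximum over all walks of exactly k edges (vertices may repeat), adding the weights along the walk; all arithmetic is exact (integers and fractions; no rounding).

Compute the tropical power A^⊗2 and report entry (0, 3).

A^⊗2:
  [-∞, 5, -10, -8]
  [-∞, -13, -11, -10]
  [-∞, 2, -6, -5]
  [-∞, -5, -4, -13]
Key observation: the optimum is the walk 0->3->3, with weight 1 + (-9) = -8.
Optimal value attained by: walk 0->3->3.
Answer: (A^⊗2)[0][3] = -8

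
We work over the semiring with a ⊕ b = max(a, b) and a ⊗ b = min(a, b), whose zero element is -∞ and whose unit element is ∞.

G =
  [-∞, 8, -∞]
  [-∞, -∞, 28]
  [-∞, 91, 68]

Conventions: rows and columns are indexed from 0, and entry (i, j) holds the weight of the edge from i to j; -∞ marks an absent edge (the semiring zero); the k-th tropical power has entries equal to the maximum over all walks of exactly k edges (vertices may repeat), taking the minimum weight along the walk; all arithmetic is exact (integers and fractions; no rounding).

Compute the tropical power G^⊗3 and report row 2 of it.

G^⊗2:
  [-∞, -∞, 8]
  [-∞, 28, 28]
  [-∞, 68, 68]
G^⊗3:
  [-∞, 8, 8]
  [-∞, 28, 28]
  [-∞, 68, 68]
Answer: row 2 of G^⊗3 = [-∞, 68, 68]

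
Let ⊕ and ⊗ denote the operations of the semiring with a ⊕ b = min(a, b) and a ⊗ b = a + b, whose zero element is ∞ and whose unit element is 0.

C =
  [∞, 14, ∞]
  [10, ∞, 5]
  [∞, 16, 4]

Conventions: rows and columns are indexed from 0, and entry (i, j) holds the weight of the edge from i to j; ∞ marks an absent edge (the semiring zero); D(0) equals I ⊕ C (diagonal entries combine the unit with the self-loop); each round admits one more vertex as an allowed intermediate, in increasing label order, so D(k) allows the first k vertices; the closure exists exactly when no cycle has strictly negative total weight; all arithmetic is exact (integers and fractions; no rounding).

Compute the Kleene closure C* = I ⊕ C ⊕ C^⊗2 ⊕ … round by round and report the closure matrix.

D(0):
  [0, 14, ∞]
  [10, 0, 5]
  [∞, 16, 0]
D(1):
  [0, 14, ∞]
  [10, 0, 5]
  [∞, 16, 0]
D(2):
  [0, 14, 19]
  [10, 0, 5]
  [26, 16, 0]
D(3):
  [0, 14, 19]
  [10, 0, 5]
  [26, 16, 0]
Answer: C* = [[0, 14, 19], [10, 0, 5], [26, 16, 0]]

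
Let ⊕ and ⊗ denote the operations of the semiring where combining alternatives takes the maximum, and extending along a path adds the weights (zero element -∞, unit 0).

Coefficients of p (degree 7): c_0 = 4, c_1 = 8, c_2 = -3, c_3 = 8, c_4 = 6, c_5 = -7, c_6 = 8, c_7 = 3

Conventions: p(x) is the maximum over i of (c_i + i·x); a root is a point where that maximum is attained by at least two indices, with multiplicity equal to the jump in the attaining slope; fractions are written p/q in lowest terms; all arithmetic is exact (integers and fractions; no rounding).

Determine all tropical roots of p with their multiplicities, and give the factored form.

hull edge (i=0, c=4) to (i=1, c=8): slope 4, span 1
hull edge (i=1, c=8) to (i=6, c=8): slope 0, span 5
hull edge (i=6, c=8) to (i=7, c=3): slope -5, span 1
Factored form: p(x) = 3 ⊗ (x ⊕ (-4)) ⊗ (x ⊕ 0) ⊗ (x ⊕ 0) ⊗ (x ⊕ 0) ⊗ (x ⊕ 0) ⊗ (x ⊕ 0) ⊗ (x ⊕ 5)
Answer: roots = -4 (mult 1), 0 (mult 5), 5 (mult 1)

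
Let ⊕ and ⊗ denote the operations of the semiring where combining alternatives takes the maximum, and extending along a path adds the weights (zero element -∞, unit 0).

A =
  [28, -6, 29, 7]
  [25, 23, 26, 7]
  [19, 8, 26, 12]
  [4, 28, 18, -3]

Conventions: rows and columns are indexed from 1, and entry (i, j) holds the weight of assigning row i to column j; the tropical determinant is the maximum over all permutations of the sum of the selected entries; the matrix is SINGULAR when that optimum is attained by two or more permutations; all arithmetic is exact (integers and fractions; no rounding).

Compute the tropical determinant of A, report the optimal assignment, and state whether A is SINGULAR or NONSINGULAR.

σ = (1, 2, 3, 4): 28 + 23 + 26 + (-3) = 74
σ = (1, 2, 4, 3): 28 + 23 + 12 + 18 = 81
σ = (1, 3, 2, 4): 28 + 26 + 8 + (-3) = 59
σ = (1, 3, 4, 2): 28 + 26 + 12 + 28 = 94
σ = (1, 4, 2, 3): 28 + 7 + 8 + 18 = 61
σ = (1, 4, 3, 2): 28 + 7 + 26 + 28 = 89
σ = (2, 1, 3, 4): (-6) + 25 + 26 + (-3) = 42
σ = (2, 1, 4, 3): (-6) + 25 + 12 + 18 = 49
σ = (2, 3, 1, 4): (-6) + 26 + 19 + (-3) = 36
σ = (2, 3, 4, 1): (-6) + 26 + 12 + 4 = 36
σ = (2, 4, 1, 3): (-6) + 7 + 19 + 18 = 38
σ = (2, 4, 3, 1): (-6) + 7 + 26 + 4 = 31
σ = (3, 1, 2, 4): 29 + 25 + 8 + (-3) = 59
σ = (3, 1, 4, 2): 29 + 25 + 12 + 28 = 94
σ = (3, 2, 1, 4): 29 + 23 + 19 + (-3) = 68
σ = (3, 2, 4, 1): 29 + 23 + 12 + 4 = 68
σ = (3, 4, 1, 2): 29 + 7 + 19 + 28 = 83
σ = (3, 4, 2, 1): 29 + 7 + 8 + 4 = 48
σ = (4, 1, 2, 3): 7 + 25 + 8 + 18 = 58
σ = (4, 1, 3, 2): 7 + 25 + 26 + 28 = 86
σ = (4, 2, 1, 3): 7 + 23 + 19 + 18 = 67
σ = (4, 2, 3, 1): 7 + 23 + 26 + 4 = 60
σ = (4, 3, 1, 2): 7 + 26 + 19 + 28 = 80
σ = (4, 3, 2, 1): 7 + 26 + 8 + 4 = 45
Optimal value attained by: σ = (1, 3, 4, 2).
Answer: det⊕(A) = 94; verdict: SINGULAR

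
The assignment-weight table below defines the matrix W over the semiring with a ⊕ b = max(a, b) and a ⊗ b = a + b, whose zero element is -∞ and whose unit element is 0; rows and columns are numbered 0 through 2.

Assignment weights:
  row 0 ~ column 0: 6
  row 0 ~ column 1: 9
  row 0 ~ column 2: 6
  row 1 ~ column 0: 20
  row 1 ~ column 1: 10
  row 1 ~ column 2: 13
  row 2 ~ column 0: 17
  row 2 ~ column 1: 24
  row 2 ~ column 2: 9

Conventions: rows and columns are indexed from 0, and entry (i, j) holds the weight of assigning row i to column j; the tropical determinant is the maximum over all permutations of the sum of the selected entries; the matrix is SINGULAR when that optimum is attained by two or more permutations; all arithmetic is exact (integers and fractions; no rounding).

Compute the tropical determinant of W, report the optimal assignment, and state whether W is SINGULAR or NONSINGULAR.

σ = (0, 1, 2): 6 + 10 + 9 = 25
σ = (0, 2, 1): 6 + 13 + 24 = 43
σ = (1, 0, 2): 9 + 20 + 9 = 38
σ = (1, 2, 0): 9 + 13 + 17 = 39
σ = (2, 0, 1): 6 + 20 + 24 = 50
σ = (2, 1, 0): 6 + 10 + 17 = 33
Optimal value attained by: σ = (2, 0, 1).
Answer: det⊕(W) = 50; verdict: NONSINGULAR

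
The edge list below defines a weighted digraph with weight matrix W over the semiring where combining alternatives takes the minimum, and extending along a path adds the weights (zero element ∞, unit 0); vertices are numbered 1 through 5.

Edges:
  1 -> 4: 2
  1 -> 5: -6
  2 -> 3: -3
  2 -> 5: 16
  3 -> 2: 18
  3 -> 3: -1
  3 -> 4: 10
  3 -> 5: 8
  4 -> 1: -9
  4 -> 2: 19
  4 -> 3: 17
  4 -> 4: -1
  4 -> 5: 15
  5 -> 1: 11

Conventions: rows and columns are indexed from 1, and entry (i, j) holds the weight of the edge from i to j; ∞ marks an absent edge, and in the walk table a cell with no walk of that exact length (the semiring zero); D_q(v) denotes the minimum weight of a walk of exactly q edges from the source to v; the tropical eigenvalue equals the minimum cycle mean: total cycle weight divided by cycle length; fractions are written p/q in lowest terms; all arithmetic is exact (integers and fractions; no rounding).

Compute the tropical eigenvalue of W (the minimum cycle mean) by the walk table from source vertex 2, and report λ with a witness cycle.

q=0: [∞, 0, ∞, ∞, ∞]
q=1: [∞, ∞, -3, ∞, 16]
q=2: [27, 15, -4, 7, 5]
q=3: [-2, 14, -5, 6, 4]
q=4: [-3, 13, -6, 0, -8]
q=5: [-9, 12, -7, -1, -9]
Optimal cycle mean attained by: cycle 1->4->1, total 2 + (-9), length 2.
Answer: λ = -7/2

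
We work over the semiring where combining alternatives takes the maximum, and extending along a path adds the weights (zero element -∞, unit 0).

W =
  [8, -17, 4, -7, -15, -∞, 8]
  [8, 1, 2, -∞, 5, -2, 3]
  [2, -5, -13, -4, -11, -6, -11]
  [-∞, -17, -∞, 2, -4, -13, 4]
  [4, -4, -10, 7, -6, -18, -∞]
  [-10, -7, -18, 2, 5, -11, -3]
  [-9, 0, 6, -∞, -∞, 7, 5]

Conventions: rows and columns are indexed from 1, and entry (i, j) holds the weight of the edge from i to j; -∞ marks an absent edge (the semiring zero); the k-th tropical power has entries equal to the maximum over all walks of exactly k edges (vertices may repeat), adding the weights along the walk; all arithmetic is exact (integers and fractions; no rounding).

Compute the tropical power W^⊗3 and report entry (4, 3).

W^⊗2:
  [16, 8, 14, 1, -7, 15, 16]
  [16, 3, 12, 12, 6, 10, 16]
  [10, -4, 6, -2, 0, -4, 10]
  [0, 4, 10, 4, -2, 11, 9]
  [12, -3, 8, 9, 3, -6, 12]
  [9, 1, 3, 12, -1, 4, 6]
  [8, 5, 11, 9, 12, 12, 10]
W^⊗3:
  [24, 16, 22, 17, 20, 23, 24]
  [24, 16, 22, 14, 15, 23, 24]
  [18, 10, 16, 7, 1, 17, 18]
  [12, 9, 15, 13, 16, 16, 14]
  [20, 12, 18, 11, 5, 19, 20]
  [17, 6, 13, 14, 9, 13, 17]
  [16, 10, 16, 19, 17, 17, 16]
Key observation: the optimum is the walk 4->7->7->3, with weight 4 + 5 + 6 = 15.
Optimal value attained by: walk 4->7->7->3.
Answer: (W^⊗3)[4][3] = 15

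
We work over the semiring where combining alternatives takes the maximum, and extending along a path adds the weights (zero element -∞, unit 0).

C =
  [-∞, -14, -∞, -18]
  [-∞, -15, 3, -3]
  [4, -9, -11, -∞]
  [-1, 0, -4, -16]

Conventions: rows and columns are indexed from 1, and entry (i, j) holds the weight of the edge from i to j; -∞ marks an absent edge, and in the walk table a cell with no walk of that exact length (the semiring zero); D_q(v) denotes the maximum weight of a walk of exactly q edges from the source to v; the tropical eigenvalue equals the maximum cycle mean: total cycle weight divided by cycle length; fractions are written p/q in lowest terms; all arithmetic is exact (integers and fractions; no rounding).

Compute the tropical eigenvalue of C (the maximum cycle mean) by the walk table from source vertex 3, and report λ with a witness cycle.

q=0: [-∞, -∞, 0, -∞]
q=1: [4, -9, -11, -∞]
q=2: [-7, -10, -6, -12]
q=3: [-2, -12, -7, -13]
q=4: [-3, -13, -9, -15]
Optimal cycle mean attained by: cycle 2->4->2, total (-3) + 0, length 2.
Answer: λ = -3/2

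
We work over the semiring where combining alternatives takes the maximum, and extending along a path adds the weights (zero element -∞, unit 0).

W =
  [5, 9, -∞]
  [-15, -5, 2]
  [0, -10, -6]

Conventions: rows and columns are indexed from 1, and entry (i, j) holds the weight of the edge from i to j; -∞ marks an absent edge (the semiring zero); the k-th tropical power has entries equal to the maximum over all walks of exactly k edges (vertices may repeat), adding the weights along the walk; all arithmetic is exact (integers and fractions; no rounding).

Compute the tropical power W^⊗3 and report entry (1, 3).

W^⊗2:
  [10, 14, 11]
  [2, -6, -3]
  [5, 9, -8]
W^⊗3:
  [15, 19, 16]
  [7, 11, -4]
  [10, 14, 11]
Key observation: the optimum is the walk 1->1->2->3, with weight 5 + 9 + 2 = 16.
Optimal value attained by: walk 1->1->2->3.
Answer: (W^⊗3)[1][3] = 16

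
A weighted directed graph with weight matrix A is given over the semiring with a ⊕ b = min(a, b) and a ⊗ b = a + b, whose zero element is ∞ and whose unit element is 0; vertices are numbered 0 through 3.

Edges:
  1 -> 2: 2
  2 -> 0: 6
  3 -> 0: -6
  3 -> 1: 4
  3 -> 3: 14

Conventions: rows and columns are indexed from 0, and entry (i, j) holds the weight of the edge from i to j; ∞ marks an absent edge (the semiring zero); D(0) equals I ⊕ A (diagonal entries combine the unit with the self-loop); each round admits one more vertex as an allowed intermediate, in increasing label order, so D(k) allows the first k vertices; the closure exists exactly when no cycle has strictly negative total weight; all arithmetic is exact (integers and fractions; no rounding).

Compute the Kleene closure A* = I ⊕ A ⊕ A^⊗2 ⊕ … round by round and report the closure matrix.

D(0):
  [0, ∞, ∞, ∞]
  [∞, 0, 2, ∞]
  [6, ∞, 0, ∞]
  [-6, 4, ∞, 0]
D(1):
  [0, ∞, ∞, ∞]
  [∞, 0, 2, ∞]
  [6, ∞, 0, ∞]
  [-6, 4, ∞, 0]
D(2):
  [0, ∞, ∞, ∞]
  [∞, 0, 2, ∞]
  [6, ∞, 0, ∞]
  [-6, 4, 6, 0]
D(3):
  [0, ∞, ∞, ∞]
  [8, 0, 2, ∞]
  [6, ∞, 0, ∞]
  [-6, 4, 6, 0]
D(4):
  [0, ∞, ∞, ∞]
  [8, 0, 2, ∞]
  [6, ∞, 0, ∞]
  [-6, 4, 6, 0]
Answer: A* = [[0, ∞, ∞, ∞], [8, 0, 2, ∞], [6, ∞, 0, ∞], [-6, 4, 6, 0]]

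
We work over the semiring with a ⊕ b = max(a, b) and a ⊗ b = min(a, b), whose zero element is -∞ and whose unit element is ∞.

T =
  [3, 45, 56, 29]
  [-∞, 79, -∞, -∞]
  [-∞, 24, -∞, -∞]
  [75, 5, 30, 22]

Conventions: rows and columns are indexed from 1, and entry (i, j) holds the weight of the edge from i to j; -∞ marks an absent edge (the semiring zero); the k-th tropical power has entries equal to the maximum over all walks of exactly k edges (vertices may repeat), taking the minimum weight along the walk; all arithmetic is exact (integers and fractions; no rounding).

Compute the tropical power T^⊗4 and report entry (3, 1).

T^⊗2:
  [29, 45, 29, 22]
  [-∞, 79, -∞, -∞]
  [-∞, 24, -∞, -∞]
  [22, 45, 56, 29]
T^⊗3:
  [22, 45, 29, 29]
  [-∞, 79, -∞, -∞]
  [-∞, 24, -∞, -∞]
  [29, 45, 29, 22]
T^⊗4:
  [29, 45, 29, 22]
  [-∞, 79, -∞, -∞]
  [-∞, 24, -∞, -∞]
  [22, 45, 29, 29]
Key observation: no walk of exactly 4 edges connects these vertices, so the entry is the semiring zero.
Answer: (T^⊗4)[3][1] = -∞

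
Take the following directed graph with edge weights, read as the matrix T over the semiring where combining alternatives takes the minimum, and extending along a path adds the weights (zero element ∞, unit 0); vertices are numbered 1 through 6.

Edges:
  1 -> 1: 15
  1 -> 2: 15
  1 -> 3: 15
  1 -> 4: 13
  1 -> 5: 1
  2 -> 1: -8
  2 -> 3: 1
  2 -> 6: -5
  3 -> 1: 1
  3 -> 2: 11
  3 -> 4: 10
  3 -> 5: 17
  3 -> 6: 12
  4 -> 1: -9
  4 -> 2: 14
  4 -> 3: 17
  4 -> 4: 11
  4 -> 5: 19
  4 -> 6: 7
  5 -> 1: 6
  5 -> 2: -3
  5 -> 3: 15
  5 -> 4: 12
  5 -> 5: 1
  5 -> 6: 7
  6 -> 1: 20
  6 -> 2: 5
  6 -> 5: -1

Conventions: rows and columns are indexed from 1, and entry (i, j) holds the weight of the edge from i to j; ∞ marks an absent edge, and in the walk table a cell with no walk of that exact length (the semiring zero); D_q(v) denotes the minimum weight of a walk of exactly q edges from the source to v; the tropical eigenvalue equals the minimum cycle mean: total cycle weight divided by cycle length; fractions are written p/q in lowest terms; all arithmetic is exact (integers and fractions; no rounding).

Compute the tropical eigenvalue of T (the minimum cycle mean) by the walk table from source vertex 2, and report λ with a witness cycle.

q=0: [∞, 0, ∞, ∞, ∞, ∞]
q=1: [-8, ∞, 1, ∞, ∞, -5]
q=2: [2, 0, 7, 5, -7, 13]
q=3: [-8, -10, 1, 5, -6, -5]
q=4: [-18, -9, -9, 5, -7, -15]
q=5: [-17, -10, -8, -5, -17, -14]
q=6: [-18, -20, -9, -5, -16, -15]
Optimal cycle mean attained by: cycle 1->5->2->1, total 1 + (-3) + (-8), length 3.
Answer: λ = -10/3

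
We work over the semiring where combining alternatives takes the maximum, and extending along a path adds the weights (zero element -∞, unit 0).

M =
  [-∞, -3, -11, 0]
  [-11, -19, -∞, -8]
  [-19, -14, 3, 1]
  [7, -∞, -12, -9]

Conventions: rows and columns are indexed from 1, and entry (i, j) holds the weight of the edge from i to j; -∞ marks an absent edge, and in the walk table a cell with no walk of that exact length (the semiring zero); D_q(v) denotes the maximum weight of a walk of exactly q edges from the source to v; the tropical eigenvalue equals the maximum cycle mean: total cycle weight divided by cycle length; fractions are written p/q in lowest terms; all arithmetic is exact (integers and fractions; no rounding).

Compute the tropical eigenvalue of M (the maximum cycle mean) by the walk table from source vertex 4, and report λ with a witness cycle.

q=0: [-∞, -∞, -∞, 0]
q=1: [7, -∞, -12, -9]
q=2: [-2, 4, -4, 7]
q=3: [14, -5, -1, -2]
q=4: [5, 11, 3, 14]
Optimal cycle mean attained by: cycle 1->4->1, total 0 + 7, length 2.
Answer: λ = 7/2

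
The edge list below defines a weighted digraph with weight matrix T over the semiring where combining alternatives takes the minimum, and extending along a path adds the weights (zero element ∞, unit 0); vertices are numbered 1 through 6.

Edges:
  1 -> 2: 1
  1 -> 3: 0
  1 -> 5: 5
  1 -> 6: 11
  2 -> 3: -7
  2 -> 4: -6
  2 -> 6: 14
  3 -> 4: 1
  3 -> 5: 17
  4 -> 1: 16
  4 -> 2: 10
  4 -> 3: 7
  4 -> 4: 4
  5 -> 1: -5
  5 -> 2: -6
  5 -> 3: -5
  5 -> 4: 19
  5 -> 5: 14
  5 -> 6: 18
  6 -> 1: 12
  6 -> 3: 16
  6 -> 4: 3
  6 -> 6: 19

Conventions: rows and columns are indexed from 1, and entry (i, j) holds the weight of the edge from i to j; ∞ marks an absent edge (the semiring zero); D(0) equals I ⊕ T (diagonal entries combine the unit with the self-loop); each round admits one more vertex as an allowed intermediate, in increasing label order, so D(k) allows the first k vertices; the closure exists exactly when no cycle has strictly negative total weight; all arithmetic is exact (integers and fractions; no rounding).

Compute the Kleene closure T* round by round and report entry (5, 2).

D(0):
  [0, 1, 0, ∞, 5, 11]
  [∞, 0, -7, -6, ∞, 14]
  [∞, ∞, 0, 1, 17, ∞]
  [16, 10, 7, 0, ∞, ∞]
  [-5, -6, -5, 19, 0, 18]
  [12, ∞, 16, 3, ∞, 0]
D(1):
  [0, 1, 0, ∞, 5, 11]
  [∞, 0, -7, -6, ∞, 14]
  [∞, ∞, 0, 1, 17, ∞]
  [16, 10, 7, 0, 21, 27]
  [-5, -6, -5, 19, 0, 6]
  [12, 13, 12, 3, 17, 0]
D(2):
  [0, 1, -6, -5, 5, 11]
  [∞, 0, -7, -6, ∞, 14]
  [∞, ∞, 0, 1, 17, ∞]
  [16, 10, 3, 0, 21, 24]
  [-5, -6, -13, -12, 0, 6]
  [12, 13, 6, 3, 17, 0]
D(3):
  [0, 1, -6, -5, 5, 11]
  [∞, 0, -7, -6, 10, 14]
  [∞, ∞, 0, 1, 17, ∞]
  [16, 10, 3, 0, 20, 24]
  [-5, -6, -13, -12, 0, 6]
  [12, 13, 6, 3, 17, 0]
D(4):
  [0, 1, -6, -5, 5, 11]
  [10, 0, -7, -6, 10, 14]
  [17, 11, 0, 1, 17, 25]
  [16, 10, 3, 0, 20, 24]
  [-5, -6, -13, -12, 0, 6]
  [12, 13, 6, 3, 17, 0]
D(5):
  [0, -1, -8, -7, 5, 11]
  [5, 0, -7, -6, 10, 14]
  [12, 11, 0, 1, 17, 23]
  [15, 10, 3, 0, 20, 24]
  [-5, -6, -13, -12, 0, 6]
  [12, 11, 4, 3, 17, 0]
D(6):
  [0, -1, -8, -7, 5, 11]
  [5, 0, -7, -6, 10, 14]
  [12, 11, 0, 1, 17, 23]
  [15, 10, 3, 0, 20, 24]
  [-5, -6, -13, -12, 0, 6]
  [12, 11, 4, 3, 17, 0]
Answer: T*[5][2] = -6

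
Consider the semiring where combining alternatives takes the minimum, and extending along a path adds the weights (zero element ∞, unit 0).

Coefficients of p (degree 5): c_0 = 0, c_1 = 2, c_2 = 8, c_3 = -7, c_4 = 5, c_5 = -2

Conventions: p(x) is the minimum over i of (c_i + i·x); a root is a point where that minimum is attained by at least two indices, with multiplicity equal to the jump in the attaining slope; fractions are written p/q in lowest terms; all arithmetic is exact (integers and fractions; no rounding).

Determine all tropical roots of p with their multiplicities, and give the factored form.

hull edge (i=0, c=0) to (i=3, c=-7): slope -7/3, span 3
hull edge (i=3, c=-7) to (i=5, c=-2): slope 5/2, span 2
Factored form: p(x) = -2 ⊗ (x ⊕ (-5/2)) ⊗ (x ⊕ (-5/2)) ⊗ (x ⊕ 7/3) ⊗ (x ⊕ 7/3) ⊗ (x ⊕ 7/3)
Answer: roots = -5/2 (mult 2), 7/3 (mult 3)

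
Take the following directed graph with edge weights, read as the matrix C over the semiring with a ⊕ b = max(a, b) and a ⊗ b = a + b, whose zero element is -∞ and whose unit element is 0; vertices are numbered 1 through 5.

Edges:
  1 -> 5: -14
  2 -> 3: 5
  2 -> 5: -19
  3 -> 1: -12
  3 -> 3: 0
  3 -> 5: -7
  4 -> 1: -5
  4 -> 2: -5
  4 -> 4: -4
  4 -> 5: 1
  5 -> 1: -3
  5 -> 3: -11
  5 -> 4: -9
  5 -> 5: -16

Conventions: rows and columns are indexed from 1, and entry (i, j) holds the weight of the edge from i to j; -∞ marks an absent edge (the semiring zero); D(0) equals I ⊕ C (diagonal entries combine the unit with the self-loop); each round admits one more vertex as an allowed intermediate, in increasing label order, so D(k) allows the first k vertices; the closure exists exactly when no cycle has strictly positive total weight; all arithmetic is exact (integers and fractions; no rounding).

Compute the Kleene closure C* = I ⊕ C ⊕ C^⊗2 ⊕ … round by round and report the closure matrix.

D(0):
  [0, -∞, -∞, -∞, -14]
  [-∞, 0, 5, -∞, -19]
  [-12, -∞, 0, -∞, -7]
  [-5, -5, -∞, 0, 1]
  [-3, -∞, -11, -9, 0]
D(1):
  [0, -∞, -∞, -∞, -14]
  [-∞, 0, 5, -∞, -19]
  [-12, -∞, 0, -∞, -7]
  [-5, -5, -∞, 0, 1]
  [-3, -∞, -11, -9, 0]
D(2):
  [0, -∞, -∞, -∞, -14]
  [-∞, 0, 5, -∞, -19]
  [-12, -∞, 0, -∞, -7]
  [-5, -5, 0, 0, 1]
  [-3, -∞, -11, -9, 0]
D(3):
  [0, -∞, -∞, -∞, -14]
  [-7, 0, 5, -∞, -2]
  [-12, -∞, 0, -∞, -7]
  [-5, -5, 0, 0, 1]
  [-3, -∞, -11, -9, 0]
D(4):
  [0, -∞, -∞, -∞, -14]
  [-7, 0, 5, -∞, -2]
  [-12, -∞, 0, -∞, -7]
  [-5, -5, 0, 0, 1]
  [-3, -14, -9, -9, 0]
D(5):
  [0, -28, -23, -23, -14]
  [-5, 0, 5, -11, -2]
  [-10, -21, 0, -16, -7]
  [-2, -5, 0, 0, 1]
  [-3, -14, -9, -9, 0]
Answer: C* = [[0, -28, -23, -23, -14], [-5, 0, 5, -11, -2], [-10, -21, 0, -16, -7], [-2, -5, 0, 0, 1], [-3, -14, -9, -9, 0]]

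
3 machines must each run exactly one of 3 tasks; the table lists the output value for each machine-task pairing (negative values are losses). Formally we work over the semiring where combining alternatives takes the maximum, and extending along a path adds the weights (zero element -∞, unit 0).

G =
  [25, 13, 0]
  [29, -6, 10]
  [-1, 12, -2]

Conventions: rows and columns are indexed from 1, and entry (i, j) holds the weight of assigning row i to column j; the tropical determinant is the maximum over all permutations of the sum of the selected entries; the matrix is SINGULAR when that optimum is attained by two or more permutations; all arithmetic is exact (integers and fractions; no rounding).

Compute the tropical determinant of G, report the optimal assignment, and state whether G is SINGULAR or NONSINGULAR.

σ = (1, 2, 3): 25 + (-6) + (-2) = 17
σ = (1, 3, 2): 25 + 10 + 12 = 47
σ = (2, 1, 3): 13 + 29 + (-2) = 40
σ = (2, 3, 1): 13 + 10 + (-1) = 22
σ = (3, 1, 2): 0 + 29 + 12 = 41
σ = (3, 2, 1): 0 + (-6) + (-1) = -7
Optimal value attained by: σ = (1, 3, 2).
Answer: det⊕(G) = 47; verdict: NONSINGULAR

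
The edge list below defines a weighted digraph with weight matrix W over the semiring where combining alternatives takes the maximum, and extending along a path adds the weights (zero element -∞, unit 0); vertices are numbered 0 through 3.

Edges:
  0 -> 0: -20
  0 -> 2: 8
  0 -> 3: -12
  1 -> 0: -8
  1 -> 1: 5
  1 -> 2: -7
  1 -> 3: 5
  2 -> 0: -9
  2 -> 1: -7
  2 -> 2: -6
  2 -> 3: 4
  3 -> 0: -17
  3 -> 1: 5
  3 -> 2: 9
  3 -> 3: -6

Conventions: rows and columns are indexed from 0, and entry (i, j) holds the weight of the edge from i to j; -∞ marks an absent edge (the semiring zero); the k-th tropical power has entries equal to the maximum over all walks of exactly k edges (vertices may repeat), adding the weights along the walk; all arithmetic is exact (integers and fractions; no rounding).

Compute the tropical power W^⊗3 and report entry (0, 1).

W^⊗2:
  [-1, 1, 2, 12]
  [-3, 10, 14, 10]
  [-13, 9, 13, -2]
  [0, 10, 3, 13]
W^⊗3:
  [-5, 17, 21, 6]
  [5, 15, 19, 18]
  [4, 14, 7, 17]
  [2, 18, 22, 15]
Key observation: the optimum is the walk 0->2->3->1, with weight 8 + 4 + 5 = 17.
Optimal value attained by: walk 0->2->3->1.
Answer: (W^⊗3)[0][1] = 17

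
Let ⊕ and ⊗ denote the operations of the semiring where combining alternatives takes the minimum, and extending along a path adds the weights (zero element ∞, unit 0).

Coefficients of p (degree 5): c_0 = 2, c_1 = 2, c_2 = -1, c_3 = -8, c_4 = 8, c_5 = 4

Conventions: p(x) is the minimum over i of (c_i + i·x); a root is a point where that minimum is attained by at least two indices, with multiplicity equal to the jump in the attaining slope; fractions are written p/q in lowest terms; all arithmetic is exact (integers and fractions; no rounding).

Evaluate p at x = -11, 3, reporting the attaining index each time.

p(-11) = min(2+0·(-11)=2, 2+1·(-11)=-9, -1+2·(-11)=-23, -8+3·(-11)=-41, 8+4·(-11)=-36, 4+5·(-11)=-51) = -51 (attained by i=5)
p(3) = min(2+0·3=2, 2+1·3=5, -1+2·3=5, -8+3·3=1, 8+4·3=20, 4+5·3=19) = 1 (attained by i=3)
Answer: p(-11) = -51; p(3) = 1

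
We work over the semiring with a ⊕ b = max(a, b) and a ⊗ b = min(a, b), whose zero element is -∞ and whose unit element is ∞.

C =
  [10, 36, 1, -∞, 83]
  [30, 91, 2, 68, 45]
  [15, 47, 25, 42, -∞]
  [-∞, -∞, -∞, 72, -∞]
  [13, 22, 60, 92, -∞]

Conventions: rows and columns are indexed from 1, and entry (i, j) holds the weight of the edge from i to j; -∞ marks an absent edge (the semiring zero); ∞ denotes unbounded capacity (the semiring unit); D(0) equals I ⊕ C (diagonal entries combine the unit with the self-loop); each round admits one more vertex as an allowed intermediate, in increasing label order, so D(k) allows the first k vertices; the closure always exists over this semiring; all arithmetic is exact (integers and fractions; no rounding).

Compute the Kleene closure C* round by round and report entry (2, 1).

D(0):
  [∞, 36, 1, -∞, 83]
  [30, ∞, 2, 68, 45]
  [15, 47, ∞, 42, -∞]
  [-∞, -∞, -∞, ∞, -∞]
  [13, 22, 60, 92, ∞]
D(1):
  [∞, 36, 1, -∞, 83]
  [30, ∞, 2, 68, 45]
  [15, 47, ∞, 42, 15]
  [-∞, -∞, -∞, ∞, -∞]
  [13, 22, 60, 92, ∞]
D(2):
  [∞, 36, 2, 36, 83]
  [30, ∞, 2, 68, 45]
  [30, 47, ∞, 47, 45]
  [-∞, -∞, -∞, ∞, -∞]
  [22, 22, 60, 92, ∞]
D(3):
  [∞, 36, 2, 36, 83]
  [30, ∞, 2, 68, 45]
  [30, 47, ∞, 47, 45]
  [-∞, -∞, -∞, ∞, -∞]
  [30, 47, 60, 92, ∞]
D(4):
  [∞, 36, 2, 36, 83]
  [30, ∞, 2, 68, 45]
  [30, 47, ∞, 47, 45]
  [-∞, -∞, -∞, ∞, -∞]
  [30, 47, 60, 92, ∞]
D(5):
  [∞, 47, 60, 83, 83]
  [30, ∞, 45, 68, 45]
  [30, 47, ∞, 47, 45]
  [-∞, -∞, -∞, ∞, -∞]
  [30, 47, 60, 92, ∞]
Answer: C*[2][1] = 30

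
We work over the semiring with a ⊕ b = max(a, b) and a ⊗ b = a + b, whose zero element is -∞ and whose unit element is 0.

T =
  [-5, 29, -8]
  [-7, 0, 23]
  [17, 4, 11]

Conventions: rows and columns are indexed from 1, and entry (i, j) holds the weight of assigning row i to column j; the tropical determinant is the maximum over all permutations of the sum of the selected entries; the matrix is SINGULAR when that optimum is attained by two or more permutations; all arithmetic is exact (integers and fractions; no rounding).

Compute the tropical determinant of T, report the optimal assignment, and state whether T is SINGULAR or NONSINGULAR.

σ = (1, 2, 3): (-5) + 0 + 11 = 6
σ = (1, 3, 2): (-5) + 23 + 4 = 22
σ = (2, 1, 3): 29 + (-7) + 11 = 33
σ = (2, 3, 1): 29 + 23 + 17 = 69
σ = (3, 1, 2): (-8) + (-7) + 4 = -11
σ = (3, 2, 1): (-8) + 0 + 17 = 9
Optimal value attained by: σ = (2, 3, 1).
Answer: det⊕(T) = 69; verdict: NONSINGULAR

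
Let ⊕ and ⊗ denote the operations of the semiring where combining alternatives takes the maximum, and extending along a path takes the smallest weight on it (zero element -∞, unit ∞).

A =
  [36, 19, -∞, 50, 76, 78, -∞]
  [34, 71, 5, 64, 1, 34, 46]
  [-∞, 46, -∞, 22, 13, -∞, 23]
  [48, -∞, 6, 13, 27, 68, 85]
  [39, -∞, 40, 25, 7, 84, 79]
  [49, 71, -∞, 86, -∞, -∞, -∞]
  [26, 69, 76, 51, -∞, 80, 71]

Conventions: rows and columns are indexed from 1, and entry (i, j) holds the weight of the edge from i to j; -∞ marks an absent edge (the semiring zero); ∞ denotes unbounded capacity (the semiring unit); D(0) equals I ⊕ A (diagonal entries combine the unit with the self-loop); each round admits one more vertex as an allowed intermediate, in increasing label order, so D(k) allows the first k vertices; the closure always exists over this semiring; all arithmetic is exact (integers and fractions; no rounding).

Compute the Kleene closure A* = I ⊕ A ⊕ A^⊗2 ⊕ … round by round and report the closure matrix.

D(0):
  [∞, 19, -∞, 50, 76, 78, -∞]
  [34, ∞, 5, 64, 1, 34, 46]
  [-∞, 46, ∞, 22, 13, -∞, 23]
  [48, -∞, 6, ∞, 27, 68, 85]
  [39, -∞, 40, 25, ∞, 84, 79]
  [49, 71, -∞, 86, -∞, ∞, -∞]
  [26, 69, 76, 51, -∞, 80, ∞]
D(1):
  [∞, 19, -∞, 50, 76, 78, -∞]
  [34, ∞, 5, 64, 34, 34, 46]
  [-∞, 46, ∞, 22, 13, -∞, 23]
  [48, 19, 6, ∞, 48, 68, 85]
  [39, 19, 40, 39, ∞, 84, 79]
  [49, 71, -∞, 86, 49, ∞, -∞]
  [26, 69, 76, 51, 26, 80, ∞]
D(2):
  [∞, 19, 5, 50, 76, 78, 19]
  [34, ∞, 5, 64, 34, 34, 46]
  [34, 46, ∞, 46, 34, 34, 46]
  [48, 19, 6, ∞, 48, 68, 85]
  [39, 19, 40, 39, ∞, 84, 79]
  [49, 71, 5, 86, 49, ∞, 46]
  [34, 69, 76, 64, 34, 80, ∞]
D(3):
  [∞, 19, 5, 50, 76, 78, 19]
  [34, ∞, 5, 64, 34, 34, 46]
  [34, 46, ∞, 46, 34, 34, 46]
  [48, 19, 6, ∞, 48, 68, 85]
  [39, 40, 40, 40, ∞, 84, 79]
  [49, 71, 5, 86, 49, ∞, 46]
  [34, 69, 76, 64, 34, 80, ∞]
D(4):
  [∞, 19, 6, 50, 76, 78, 50]
  [48, ∞, 6, 64, 48, 64, 64]
  [46, 46, ∞, 46, 46, 46, 46]
  [48, 19, 6, ∞, 48, 68, 85]
  [40, 40, 40, 40, ∞, 84, 79]
  [49, 71, 6, 86, 49, ∞, 85]
  [48, 69, 76, 64, 48, 80, ∞]
D(5):
  [∞, 40, 40, 50, 76, 78, 76]
  [48, ∞, 40, 64, 48, 64, 64]
  [46, 46, ∞, 46, 46, 46, 46]
  [48, 40, 40, ∞, 48, 68, 85]
  [40, 40, 40, 40, ∞, 84, 79]
  [49, 71, 40, 86, 49, ∞, 85]
  [48, 69, 76, 64, 48, 80, ∞]
D(6):
  [∞, 71, 40, 78, 76, 78, 78]
  [49, ∞, 40, 64, 49, 64, 64]
  [46, 46, ∞, 46, 46, 46, 46]
  [49, 68, 40, ∞, 49, 68, 85]
  [49, 71, 40, 84, ∞, 84, 84]
  [49, 71, 40, 86, 49, ∞, 85]
  [49, 71, 76, 80, 49, 80, ∞]
D(7):
  [∞, 71, 76, 78, 76, 78, 78]
  [49, ∞, 64, 64, 49, 64, 64]
  [46, 46, ∞, 46, 46, 46, 46]
  [49, 71, 76, ∞, 49, 80, 85]
  [49, 71, 76, 84, ∞, 84, 84]
  [49, 71, 76, 86, 49, ∞, 85]
  [49, 71, 76, 80, 49, 80, ∞]
Answer: A* = [[∞, 71, 76, 78, 76, 78, 78], [49, ∞, 64, 64, 49, 64, 64], [46, 46, ∞, 46, 46, 46, 46], [49, 71, 76, ∞, 49, 80, 85], [49, 71, 76, 84, ∞, 84, 84], [49, 71, 76, 86, 49, ∞, 85], [49, 71, 76, 80, 49, 80, ∞]]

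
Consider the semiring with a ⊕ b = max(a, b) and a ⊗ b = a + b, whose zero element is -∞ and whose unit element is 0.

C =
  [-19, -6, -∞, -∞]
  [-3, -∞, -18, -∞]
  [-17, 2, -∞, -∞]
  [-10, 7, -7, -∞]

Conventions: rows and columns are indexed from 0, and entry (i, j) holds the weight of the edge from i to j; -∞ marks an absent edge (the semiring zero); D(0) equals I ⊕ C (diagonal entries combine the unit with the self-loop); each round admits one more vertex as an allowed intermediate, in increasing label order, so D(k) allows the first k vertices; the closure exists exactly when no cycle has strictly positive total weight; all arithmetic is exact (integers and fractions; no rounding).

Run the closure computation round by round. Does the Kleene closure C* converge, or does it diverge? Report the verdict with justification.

D(0):
  [0, -6, -∞, -∞]
  [-3, 0, -18, -∞]
  [-17, 2, 0, -∞]
  [-10, 7, -7, 0]
D(1):
  [0, -6, -∞, -∞]
  [-3, 0, -18, -∞]
  [-17, 2, 0, -∞]
  [-10, 7, -7, 0]
D(2):
  [0, -6, -24, -∞]
  [-3, 0, -18, -∞]
  [-1, 2, 0, -∞]
  [4, 7, -7, 0]
D(3):
  [0, -6, -24, -∞]
  [-3, 0, -18, -∞]
  [-1, 2, 0, -∞]
  [4, 7, -7, 0]
D(4):
  [0, -6, -24, -∞]
  [-3, 0, -18, -∞]
  [-1, 2, 0, -∞]
  [4, 7, -7, 0]
Key observation: every diagonal entry stays at the unit through all rounds, so no improving cycle exists.
Answer: CONVERGES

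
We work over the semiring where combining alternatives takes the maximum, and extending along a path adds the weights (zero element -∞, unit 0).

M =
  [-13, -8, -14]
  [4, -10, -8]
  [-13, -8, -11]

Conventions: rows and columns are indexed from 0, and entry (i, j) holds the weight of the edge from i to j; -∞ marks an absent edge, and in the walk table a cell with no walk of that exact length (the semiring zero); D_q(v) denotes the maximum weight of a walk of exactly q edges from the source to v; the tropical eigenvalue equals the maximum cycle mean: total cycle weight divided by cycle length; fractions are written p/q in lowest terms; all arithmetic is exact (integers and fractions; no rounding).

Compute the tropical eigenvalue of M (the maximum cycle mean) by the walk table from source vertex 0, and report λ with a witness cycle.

q=0: [0, -∞, -∞]
q=1: [-13, -8, -14]
q=2: [-4, -18, -16]
q=3: [-14, -12, -18]
Optimal cycle mean attained by: cycle 0->1->0, total (-8) + 4, length 2.
Answer: λ = -2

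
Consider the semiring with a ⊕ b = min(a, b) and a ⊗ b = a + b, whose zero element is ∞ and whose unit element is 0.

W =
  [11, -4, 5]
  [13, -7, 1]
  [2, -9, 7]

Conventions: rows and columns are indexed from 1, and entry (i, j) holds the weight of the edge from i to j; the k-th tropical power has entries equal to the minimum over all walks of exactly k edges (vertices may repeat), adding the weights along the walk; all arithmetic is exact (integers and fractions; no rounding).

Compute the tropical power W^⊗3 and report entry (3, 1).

W^⊗2:
  [7, -11, -3]
  [3, -14, -6]
  [4, -16, -8]
W^⊗3:
  [-1, -18, -10]
  [-4, -21, -13]
  [-6, -23, -15]
Key observation: the optimum is the walk 3->2->3->1, with weight (-9) + 1 + 2 = -6.
Optimal value attained by: walk 3->2->3->1.
Answer: (W^⊗3)[3][1] = -6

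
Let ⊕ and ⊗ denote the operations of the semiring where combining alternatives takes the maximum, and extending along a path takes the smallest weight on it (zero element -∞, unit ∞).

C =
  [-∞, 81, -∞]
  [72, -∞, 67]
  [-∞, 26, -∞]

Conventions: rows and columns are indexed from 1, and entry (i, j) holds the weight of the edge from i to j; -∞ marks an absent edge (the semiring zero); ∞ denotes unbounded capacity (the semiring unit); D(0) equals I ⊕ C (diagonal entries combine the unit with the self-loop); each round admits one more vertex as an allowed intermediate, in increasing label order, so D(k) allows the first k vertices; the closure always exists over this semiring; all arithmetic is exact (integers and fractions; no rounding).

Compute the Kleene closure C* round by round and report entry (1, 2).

D(0):
  [∞, 81, -∞]
  [72, ∞, 67]
  [-∞, 26, ∞]
D(1):
  [∞, 81, -∞]
  [72, ∞, 67]
  [-∞, 26, ∞]
D(2):
  [∞, 81, 67]
  [72, ∞, 67]
  [26, 26, ∞]
D(3):
  [∞, 81, 67]
  [72, ∞, 67]
  [26, 26, ∞]
Answer: C*[1][2] = 81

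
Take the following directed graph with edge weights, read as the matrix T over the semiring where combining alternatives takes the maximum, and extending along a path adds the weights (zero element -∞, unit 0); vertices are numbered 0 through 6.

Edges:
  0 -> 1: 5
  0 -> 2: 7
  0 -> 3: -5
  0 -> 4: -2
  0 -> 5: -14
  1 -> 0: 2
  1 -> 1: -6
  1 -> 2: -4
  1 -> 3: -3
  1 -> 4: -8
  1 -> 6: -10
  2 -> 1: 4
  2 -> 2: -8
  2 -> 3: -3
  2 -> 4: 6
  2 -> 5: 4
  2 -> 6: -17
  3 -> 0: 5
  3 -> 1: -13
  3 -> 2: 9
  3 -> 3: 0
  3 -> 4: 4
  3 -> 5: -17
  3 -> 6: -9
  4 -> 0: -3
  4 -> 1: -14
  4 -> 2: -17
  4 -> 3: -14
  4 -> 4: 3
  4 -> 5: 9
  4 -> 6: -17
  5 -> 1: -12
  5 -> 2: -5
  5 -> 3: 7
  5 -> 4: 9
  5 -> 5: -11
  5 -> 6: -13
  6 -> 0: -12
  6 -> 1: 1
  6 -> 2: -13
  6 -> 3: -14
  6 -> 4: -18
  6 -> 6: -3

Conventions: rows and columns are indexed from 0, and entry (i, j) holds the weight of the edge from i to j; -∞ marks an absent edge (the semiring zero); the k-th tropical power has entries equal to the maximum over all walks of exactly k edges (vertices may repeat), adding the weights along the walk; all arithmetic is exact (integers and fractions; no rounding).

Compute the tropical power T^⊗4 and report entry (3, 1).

T^⊗2:
  [7, 11, 4, 4, 13, 11, -5]
  [2, 7, 9, -3, 2, 1, -12]
  [6, -2, 6, 11, 13, 15, -6]
  [5, 13, 12, 6, 15, 13, -8]
  [0, 2, 4, 16, 18, 12, -4]
  [12, -1, 16, 7, 12, 18, -2]
  [3, -2, -3, -2, -7, -9, -6]
T^⊗3:
  [13, 12, 14, 18, 20, 22, 1]
  [9, 13, 9, 8, 15, 13, -3]
  [16, 11, 20, 22, 24, 22, 2]
  [15, 16, 15, 20, 22, 24, 3]
  [21, 8, 25, 19, 21, 27, 7]
  [12, 20, 19, 25, 27, 21, 5]
  [3, 8, 10, -2, 3, 2, -9]
T^⊗4:
  [23, 18, 27, 29, 31, 29, 9]
  [15, 14, 17, 20, 22, 24, 3]
  [27, 24, 31, 29, 31, 33, 13]
  [25, 20, 29, 31, 33, 31, 11]
  [24, 29, 28, 34, 36, 30, 14]
  [30, 23, 34, 28, 30, 36, 16]
  [10, 14, 10, 9, 16, 14, -2]
Key observation: the optimum is the walk 3->2->1->0->1, with weight 9 + 4 + 2 + 5 = 20.
Optimal value attained by: walk 3->2->1->0->1.
Answer: (T^⊗4)[3][1] = 20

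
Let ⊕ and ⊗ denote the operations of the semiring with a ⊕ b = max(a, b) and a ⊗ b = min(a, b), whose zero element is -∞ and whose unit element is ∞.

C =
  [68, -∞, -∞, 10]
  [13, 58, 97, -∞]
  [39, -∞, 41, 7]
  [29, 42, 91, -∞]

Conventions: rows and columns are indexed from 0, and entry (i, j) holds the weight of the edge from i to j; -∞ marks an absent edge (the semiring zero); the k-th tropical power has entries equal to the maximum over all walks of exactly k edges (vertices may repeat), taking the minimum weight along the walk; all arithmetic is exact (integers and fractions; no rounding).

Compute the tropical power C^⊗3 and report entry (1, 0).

C^⊗2:
  [68, 10, 10, 10]
  [39, 58, 58, 10]
  [39, 7, 41, 10]
  [39, 42, 42, 10]
C^⊗3:
  [68, 10, 10, 10]
  [39, 58, 58, 10]
  [39, 10, 41, 10]
  [39, 42, 42, 10]
Key observation: the optimum is the walk 1->1->2->0, with weight 58 min 97 min 39 = 39.
Optimal value attained by: walk 1->1->2->0.
Answer: (C^⊗3)[1][0] = 39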